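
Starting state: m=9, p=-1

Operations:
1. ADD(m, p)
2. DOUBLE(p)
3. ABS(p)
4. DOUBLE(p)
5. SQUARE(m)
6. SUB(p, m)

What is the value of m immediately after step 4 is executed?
m = 8

Tracing m through execution:
Initial: m = 9
After step 1 (ADD(m, p)): m = 8
After step 2 (DOUBLE(p)): m = 8
After step 3 (ABS(p)): m = 8
After step 4 (DOUBLE(p)): m = 8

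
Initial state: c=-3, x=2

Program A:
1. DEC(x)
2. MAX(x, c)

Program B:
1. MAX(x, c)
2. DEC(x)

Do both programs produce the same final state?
Yes

Program A final state: c=-3, x=1
Program B final state: c=-3, x=1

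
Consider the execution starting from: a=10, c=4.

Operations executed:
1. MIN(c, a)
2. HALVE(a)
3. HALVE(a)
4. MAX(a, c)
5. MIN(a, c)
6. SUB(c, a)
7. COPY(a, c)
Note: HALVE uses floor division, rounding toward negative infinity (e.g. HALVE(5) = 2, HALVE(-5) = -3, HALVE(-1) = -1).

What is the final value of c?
c = 0

Tracing execution:
Step 1: MIN(c, a) → c = 4
Step 2: HALVE(a) → c = 4
Step 3: HALVE(a) → c = 4
Step 4: MAX(a, c) → c = 4
Step 5: MIN(a, c) → c = 4
Step 6: SUB(c, a) → c = 0
Step 7: COPY(a, c) → c = 0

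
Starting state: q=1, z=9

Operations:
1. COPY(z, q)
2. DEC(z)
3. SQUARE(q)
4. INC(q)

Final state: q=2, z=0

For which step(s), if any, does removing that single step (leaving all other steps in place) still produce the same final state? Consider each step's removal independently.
Step(s) 3

Testing removal of each single step:
Without step 1: final = q=2, z=8 (different)
Without step 2: final = q=2, z=1 (different)
Without step 3: final = q=2, z=0 (same)
Without step 4: final = q=1, z=0 (different)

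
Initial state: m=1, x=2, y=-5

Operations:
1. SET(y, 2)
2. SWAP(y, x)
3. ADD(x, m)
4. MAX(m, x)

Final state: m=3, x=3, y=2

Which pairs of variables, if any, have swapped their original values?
None

Comparing initial and final values:
x: 2 → 3
y: -5 → 2
m: 1 → 3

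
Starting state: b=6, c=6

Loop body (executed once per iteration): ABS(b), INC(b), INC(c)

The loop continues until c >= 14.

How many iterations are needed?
8

Tracing iterations:
Initial: b=6, c=6
After iteration 1: b=7, c=7
After iteration 2: b=8, c=8
After iteration 3: b=9, c=9
After iteration 4: b=10, c=10
After iteration 5: b=11, c=11
After iteration 6: b=12, c=12
After iteration 7: b=13, c=13
After iteration 8: b=14, c=14
c >= 14 now holds, so the loop exits after 8 iterations.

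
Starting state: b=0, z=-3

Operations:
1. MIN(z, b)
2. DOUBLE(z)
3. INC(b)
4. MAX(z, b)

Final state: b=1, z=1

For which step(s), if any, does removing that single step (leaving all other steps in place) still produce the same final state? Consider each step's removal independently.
Step(s) 1, 2

Testing removal of each single step:
Without step 1: final = b=1, z=1 (same)
Without step 2: final = b=1, z=1 (same)
Without step 3: final = b=0, z=0 (different)
Without step 4: final = b=1, z=-6 (different)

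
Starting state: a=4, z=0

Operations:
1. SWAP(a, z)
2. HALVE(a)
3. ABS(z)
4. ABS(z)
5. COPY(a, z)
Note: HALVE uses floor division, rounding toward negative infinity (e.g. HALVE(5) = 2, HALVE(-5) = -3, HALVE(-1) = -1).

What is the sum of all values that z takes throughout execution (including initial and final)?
20

Values of z at each step:
Initial: z = 0
After step 1: z = 4
After step 2: z = 4
After step 3: z = 4
After step 4: z = 4
After step 5: z = 4
Sum = 0 + 4 + 4 + 4 + 4 + 4 = 20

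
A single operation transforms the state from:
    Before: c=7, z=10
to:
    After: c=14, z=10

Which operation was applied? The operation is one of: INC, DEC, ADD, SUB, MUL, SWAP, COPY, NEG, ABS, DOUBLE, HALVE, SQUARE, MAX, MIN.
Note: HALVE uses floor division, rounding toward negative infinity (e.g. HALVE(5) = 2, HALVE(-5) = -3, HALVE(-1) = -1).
DOUBLE(c)

Analyzing the change:
Before: c=7, z=10
After: c=14, z=10
Variable c changed from 7 to 14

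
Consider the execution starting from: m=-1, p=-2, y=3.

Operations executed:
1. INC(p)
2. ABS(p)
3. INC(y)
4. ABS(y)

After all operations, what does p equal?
p = 1

Tracing execution:
Step 1: INC(p) → p = -1
Step 2: ABS(p) → p = 1
Step 3: INC(y) → p = 1
Step 4: ABS(y) → p = 1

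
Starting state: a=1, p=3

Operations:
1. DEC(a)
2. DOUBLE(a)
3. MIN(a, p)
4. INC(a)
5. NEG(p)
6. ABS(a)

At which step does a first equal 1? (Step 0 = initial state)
Step 0

Tracing a:
Initial: a = 1 ← first occurrence
After step 1: a = 0
After step 2: a = 0
After step 3: a = 0
After step 4: a = 1
After step 5: a = 1
After step 6: a = 1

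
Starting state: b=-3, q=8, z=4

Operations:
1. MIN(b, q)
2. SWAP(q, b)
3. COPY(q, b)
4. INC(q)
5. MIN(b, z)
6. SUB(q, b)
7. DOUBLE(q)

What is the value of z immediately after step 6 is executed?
z = 4

Tracing z through execution:
Initial: z = 4
After step 1 (MIN(b, q)): z = 4
After step 2 (SWAP(q, b)): z = 4
After step 3 (COPY(q, b)): z = 4
After step 4 (INC(q)): z = 4
After step 5 (MIN(b, z)): z = 4
After step 6 (SUB(q, b)): z = 4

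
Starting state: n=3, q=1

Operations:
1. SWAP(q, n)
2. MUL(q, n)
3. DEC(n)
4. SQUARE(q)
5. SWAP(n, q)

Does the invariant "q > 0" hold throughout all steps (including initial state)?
No, violated after step 5

The invariant is violated after step 5.

State at each step:
Initial: n=3, q=1
After step 1: n=1, q=3
After step 2: n=1, q=3
After step 3: n=0, q=3
After step 4: n=0, q=9
After step 5: n=9, q=0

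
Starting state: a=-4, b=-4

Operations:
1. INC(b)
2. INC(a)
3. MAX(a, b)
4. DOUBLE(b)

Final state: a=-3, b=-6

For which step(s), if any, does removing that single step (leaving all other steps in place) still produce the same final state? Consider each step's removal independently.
Step(s) 2, 3

Testing removal of each single step:
Without step 1: final = a=-3, b=-8 (different)
Without step 2: final = a=-3, b=-6 (same)
Without step 3: final = a=-3, b=-6 (same)
Without step 4: final = a=-3, b=-3 (different)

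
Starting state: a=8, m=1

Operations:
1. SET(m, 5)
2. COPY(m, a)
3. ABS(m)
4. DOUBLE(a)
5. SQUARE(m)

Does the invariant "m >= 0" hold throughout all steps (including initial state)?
Yes

The invariant holds at every step.

State at each step:
Initial: a=8, m=1
After step 1: a=8, m=5
After step 2: a=8, m=8
After step 3: a=8, m=8
After step 4: a=16, m=8
After step 5: a=16, m=64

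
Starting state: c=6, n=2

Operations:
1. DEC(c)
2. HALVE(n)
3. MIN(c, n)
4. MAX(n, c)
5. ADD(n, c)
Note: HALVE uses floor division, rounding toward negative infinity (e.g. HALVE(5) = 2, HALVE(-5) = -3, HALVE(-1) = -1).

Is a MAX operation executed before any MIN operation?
No

First MAX: step 4
First MIN: step 3
Since 4 > 3, MIN comes first.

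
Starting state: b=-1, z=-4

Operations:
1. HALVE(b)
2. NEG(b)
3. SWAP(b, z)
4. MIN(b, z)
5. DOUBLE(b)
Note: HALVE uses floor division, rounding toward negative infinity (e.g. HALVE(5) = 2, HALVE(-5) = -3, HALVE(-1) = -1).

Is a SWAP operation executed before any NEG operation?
No

First SWAP: step 3
First NEG: step 2
Since 3 > 2, NEG comes first.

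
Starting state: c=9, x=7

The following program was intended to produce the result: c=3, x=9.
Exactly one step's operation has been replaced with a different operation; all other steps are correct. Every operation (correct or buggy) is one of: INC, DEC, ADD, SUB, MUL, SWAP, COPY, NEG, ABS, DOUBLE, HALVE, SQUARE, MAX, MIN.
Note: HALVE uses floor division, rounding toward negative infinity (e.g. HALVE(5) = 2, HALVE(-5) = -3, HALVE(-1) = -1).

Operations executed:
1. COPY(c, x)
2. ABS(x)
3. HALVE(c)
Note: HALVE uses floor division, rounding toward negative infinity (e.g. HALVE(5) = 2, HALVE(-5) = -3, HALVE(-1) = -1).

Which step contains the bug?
Step 1

Trace with buggy code:
Initial: c=9, x=7
After step 1: c=7, x=7
After step 2: c=7, x=7
After step 3: c=3, x=7
Actual final c=3, x=7 ≠ expected c=3, x=9.
Step 1 is the only position where a single-operation replacement can produce the expected result.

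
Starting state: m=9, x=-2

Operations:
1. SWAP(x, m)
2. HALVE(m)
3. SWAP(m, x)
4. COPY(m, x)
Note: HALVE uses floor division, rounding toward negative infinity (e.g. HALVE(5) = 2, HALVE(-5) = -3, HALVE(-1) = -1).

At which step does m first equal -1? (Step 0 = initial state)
Step 2

Tracing m:
Initial: m = 9
After step 1: m = -2
After step 2: m = -1 ← first occurrence
After step 3: m = 9
After step 4: m = -1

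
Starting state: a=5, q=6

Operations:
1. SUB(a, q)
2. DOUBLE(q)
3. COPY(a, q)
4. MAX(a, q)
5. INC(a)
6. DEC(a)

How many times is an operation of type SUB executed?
1

Counting SUB operations:
Step 1: SUB(a, q) ← SUB
Total: 1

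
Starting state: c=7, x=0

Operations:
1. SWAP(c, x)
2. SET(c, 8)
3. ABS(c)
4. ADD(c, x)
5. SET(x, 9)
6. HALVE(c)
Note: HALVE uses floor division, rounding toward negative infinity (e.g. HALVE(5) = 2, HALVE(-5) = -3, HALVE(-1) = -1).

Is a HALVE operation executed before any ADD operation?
No

First HALVE: step 6
First ADD: step 4
Since 6 > 4, ADD comes first.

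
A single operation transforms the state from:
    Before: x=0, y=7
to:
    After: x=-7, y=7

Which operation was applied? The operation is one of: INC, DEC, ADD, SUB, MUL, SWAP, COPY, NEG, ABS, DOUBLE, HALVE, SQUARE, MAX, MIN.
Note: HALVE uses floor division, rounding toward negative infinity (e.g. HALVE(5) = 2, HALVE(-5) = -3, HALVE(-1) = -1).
SUB(x, y)

Analyzing the change:
Before: x=0, y=7
After: x=-7, y=7
Variable x changed from 0 to -7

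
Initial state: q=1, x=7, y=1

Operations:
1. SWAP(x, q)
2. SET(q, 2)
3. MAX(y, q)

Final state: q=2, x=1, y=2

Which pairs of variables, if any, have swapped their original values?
None

Comparing initial and final values:
y: 1 → 2
x: 7 → 1
q: 1 → 2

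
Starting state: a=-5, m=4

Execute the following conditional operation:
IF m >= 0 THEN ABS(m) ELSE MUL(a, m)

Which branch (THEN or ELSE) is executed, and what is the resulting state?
Branch: THEN, Final state: a=-5, m=4

Evaluating condition: m >= 0
m = 4
Condition is True, so THEN branch executes
After ABS(m): a=-5, m=4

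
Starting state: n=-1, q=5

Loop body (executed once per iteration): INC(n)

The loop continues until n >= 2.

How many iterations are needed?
3

Tracing iterations:
Initial: n=-1, q=5
After iteration 1: n=0, q=5
After iteration 2: n=1, q=5
After iteration 3: n=2, q=5
n >= 2 now holds, so the loop exits after 3 iterations.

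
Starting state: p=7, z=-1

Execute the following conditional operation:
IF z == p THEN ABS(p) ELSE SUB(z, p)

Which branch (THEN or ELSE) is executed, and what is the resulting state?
Branch: ELSE, Final state: p=7, z=-8

Evaluating condition: z == p
z = -1, p = 7
Condition is False, so ELSE branch executes
After SUB(z, p): p=7, z=-8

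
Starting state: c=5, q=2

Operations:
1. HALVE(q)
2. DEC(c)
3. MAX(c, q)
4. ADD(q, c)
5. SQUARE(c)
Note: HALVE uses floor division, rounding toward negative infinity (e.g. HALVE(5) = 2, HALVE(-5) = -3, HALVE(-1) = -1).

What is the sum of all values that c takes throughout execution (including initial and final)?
38

Values of c at each step:
Initial: c = 5
After step 1: c = 5
After step 2: c = 4
After step 3: c = 4
After step 4: c = 4
After step 5: c = 16
Sum = 5 + 5 + 4 + 4 + 4 + 16 = 38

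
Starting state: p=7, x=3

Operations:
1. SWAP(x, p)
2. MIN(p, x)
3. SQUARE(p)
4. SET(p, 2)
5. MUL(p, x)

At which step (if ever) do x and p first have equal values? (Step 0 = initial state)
Never

x and p never become equal during execution.

Comparing values at each step:
Initial: x=3, p=7
After step 1: x=7, p=3
After step 2: x=7, p=3
After step 3: x=7, p=9
After step 4: x=7, p=2
After step 5: x=7, p=14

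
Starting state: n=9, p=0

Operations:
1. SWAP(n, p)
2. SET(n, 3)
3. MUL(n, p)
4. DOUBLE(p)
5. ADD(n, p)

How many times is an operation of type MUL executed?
1

Counting MUL operations:
Step 3: MUL(n, p) ← MUL
Total: 1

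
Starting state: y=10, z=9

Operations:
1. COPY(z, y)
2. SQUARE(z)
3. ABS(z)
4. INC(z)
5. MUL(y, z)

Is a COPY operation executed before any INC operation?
Yes

First COPY: step 1
First INC: step 4
Since 1 < 4, COPY comes first.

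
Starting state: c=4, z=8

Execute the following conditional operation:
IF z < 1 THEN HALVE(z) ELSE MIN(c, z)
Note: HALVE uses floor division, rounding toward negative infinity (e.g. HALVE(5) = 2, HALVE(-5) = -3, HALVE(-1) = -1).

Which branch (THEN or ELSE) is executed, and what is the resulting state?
Branch: ELSE, Final state: c=4, z=8

Evaluating condition: z < 1
z = 8
Condition is False, so ELSE branch executes
After MIN(c, z): c=4, z=8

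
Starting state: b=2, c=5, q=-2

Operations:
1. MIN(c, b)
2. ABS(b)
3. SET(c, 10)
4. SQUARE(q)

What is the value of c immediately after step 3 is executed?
c = 10

Tracing c through execution:
Initial: c = 5
After step 1 (MIN(c, b)): c = 2
After step 2 (ABS(b)): c = 2
After step 3 (SET(c, 10)): c = 10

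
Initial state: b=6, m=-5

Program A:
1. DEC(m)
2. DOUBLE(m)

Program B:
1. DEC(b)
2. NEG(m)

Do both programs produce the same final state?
No

Program A final state: b=6, m=-12
Program B final state: b=5, m=5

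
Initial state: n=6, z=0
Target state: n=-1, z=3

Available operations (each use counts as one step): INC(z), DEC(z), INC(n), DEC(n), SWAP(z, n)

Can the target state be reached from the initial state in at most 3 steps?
No

The target state cannot be reached within 3 steps.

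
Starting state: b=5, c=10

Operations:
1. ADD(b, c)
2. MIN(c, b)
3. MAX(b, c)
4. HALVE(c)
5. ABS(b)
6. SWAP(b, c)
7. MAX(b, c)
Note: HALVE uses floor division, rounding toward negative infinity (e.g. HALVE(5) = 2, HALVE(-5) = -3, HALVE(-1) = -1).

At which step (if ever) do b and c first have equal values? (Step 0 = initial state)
Step 7

b and c first become equal after step 7.

Comparing values at each step:
Initial: b=5, c=10
After step 1: b=15, c=10
After step 2: b=15, c=10
After step 3: b=15, c=10
After step 4: b=15, c=5
After step 5: b=15, c=5
After step 6: b=5, c=15
After step 7: b=15, c=15 ← equal!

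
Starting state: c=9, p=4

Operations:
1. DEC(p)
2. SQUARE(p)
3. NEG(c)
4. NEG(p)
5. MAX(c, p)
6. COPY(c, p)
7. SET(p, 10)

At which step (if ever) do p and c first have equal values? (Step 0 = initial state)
Step 2

p and c first become equal after step 2.

Comparing values at each step:
Initial: p=4, c=9
After step 1: p=3, c=9
After step 2: p=9, c=9 ← equal!
After step 3: p=9, c=-9
After step 4: p=-9, c=-9 ← equal!
After step 5: p=-9, c=-9 ← equal!
After step 6: p=-9, c=-9 ← equal!
After step 7: p=10, c=-9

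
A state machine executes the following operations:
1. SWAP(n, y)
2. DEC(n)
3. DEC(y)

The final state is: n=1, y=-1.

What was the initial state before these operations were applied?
n=0, y=2

Working backwards:
Final state: n=1, y=-1
Before step 3 (DEC(y)): n=1, y=0
Before step 2 (DEC(n)): n=2, y=0
Before step 1 (SWAP(n, y)): n=0, y=2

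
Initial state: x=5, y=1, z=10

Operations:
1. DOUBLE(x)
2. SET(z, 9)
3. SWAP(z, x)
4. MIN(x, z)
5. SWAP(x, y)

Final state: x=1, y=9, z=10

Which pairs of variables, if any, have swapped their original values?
None

Comparing initial and final values:
y: 1 → 9
z: 10 → 10
x: 5 → 1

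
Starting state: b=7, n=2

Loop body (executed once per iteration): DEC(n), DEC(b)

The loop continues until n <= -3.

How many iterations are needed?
5

Tracing iterations:
Initial: b=7, n=2
After iteration 1: b=6, n=1
After iteration 2: b=5, n=0
After iteration 3: b=4, n=-1
After iteration 4: b=3, n=-2
After iteration 5: b=2, n=-3
n <= -3 now holds, so the loop exits after 5 iterations.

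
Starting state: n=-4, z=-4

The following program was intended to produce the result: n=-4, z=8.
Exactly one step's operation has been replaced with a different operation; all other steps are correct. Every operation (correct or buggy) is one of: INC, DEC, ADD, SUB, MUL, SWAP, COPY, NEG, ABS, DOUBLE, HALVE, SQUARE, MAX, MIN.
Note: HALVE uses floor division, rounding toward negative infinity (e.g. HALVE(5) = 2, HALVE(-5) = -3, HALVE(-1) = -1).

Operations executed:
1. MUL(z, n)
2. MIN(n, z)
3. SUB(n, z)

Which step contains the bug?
Step 3

Trace with buggy code:
Initial: n=-4, z=-4
After step 1: n=-4, z=16
After step 2: n=-4, z=16
After step 3: n=-20, z=16
Actual final n=-20, z=16 ≠ expected n=-4, z=8.
Step 3 is the only position where a single-operation replacement can produce the expected result.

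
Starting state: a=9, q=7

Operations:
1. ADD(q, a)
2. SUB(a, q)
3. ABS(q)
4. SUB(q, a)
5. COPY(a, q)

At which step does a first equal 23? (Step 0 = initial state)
Step 5

Tracing a:
Initial: a = 9
After step 1: a = 9
After step 2: a = -7
After step 3: a = -7
After step 4: a = -7
After step 5: a = 23 ← first occurrence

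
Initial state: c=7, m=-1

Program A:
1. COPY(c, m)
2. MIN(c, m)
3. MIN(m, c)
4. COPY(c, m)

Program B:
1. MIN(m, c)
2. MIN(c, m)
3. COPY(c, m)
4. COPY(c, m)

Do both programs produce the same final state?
Yes

Program A final state: c=-1, m=-1
Program B final state: c=-1, m=-1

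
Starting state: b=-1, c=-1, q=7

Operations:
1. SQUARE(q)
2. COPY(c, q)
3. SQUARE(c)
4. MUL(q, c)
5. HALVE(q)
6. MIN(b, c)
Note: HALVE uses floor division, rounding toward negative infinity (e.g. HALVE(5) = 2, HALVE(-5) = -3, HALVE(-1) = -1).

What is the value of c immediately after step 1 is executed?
c = -1

Tracing c through execution:
Initial: c = -1
After step 1 (SQUARE(q)): c = -1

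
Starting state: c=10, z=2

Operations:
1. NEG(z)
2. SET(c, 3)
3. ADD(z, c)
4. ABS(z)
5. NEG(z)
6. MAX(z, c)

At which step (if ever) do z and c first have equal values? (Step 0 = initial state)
Step 6

z and c first become equal after step 6.

Comparing values at each step:
Initial: z=2, c=10
After step 1: z=-2, c=10
After step 2: z=-2, c=3
After step 3: z=1, c=3
After step 4: z=1, c=3
After step 5: z=-1, c=3
After step 6: z=3, c=3 ← equal!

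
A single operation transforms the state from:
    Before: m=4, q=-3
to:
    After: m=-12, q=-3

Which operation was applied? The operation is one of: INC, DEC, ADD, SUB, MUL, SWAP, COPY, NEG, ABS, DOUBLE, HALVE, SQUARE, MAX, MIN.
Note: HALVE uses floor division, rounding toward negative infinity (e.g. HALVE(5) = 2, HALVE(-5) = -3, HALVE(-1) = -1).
MUL(m, q)

Analyzing the change:
Before: m=4, q=-3
After: m=-12, q=-3
Variable m changed from 4 to -12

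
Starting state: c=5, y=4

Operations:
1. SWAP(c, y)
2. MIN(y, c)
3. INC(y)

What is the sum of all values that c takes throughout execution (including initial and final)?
17

Values of c at each step:
Initial: c = 5
After step 1: c = 4
After step 2: c = 4
After step 3: c = 4
Sum = 5 + 4 + 4 + 4 = 17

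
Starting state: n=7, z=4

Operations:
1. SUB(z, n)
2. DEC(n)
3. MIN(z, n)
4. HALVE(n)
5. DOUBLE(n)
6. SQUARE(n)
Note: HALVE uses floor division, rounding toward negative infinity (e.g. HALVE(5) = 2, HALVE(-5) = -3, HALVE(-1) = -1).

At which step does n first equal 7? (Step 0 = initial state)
Step 0

Tracing n:
Initial: n = 7 ← first occurrence
After step 1: n = 7
After step 2: n = 6
After step 3: n = 6
After step 4: n = 3
After step 5: n = 6
After step 6: n = 36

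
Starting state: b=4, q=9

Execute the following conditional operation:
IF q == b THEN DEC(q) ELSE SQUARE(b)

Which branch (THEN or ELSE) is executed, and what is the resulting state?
Branch: ELSE, Final state: b=16, q=9

Evaluating condition: q == b
q = 9, b = 4
Condition is False, so ELSE branch executes
After SQUARE(b): b=16, q=9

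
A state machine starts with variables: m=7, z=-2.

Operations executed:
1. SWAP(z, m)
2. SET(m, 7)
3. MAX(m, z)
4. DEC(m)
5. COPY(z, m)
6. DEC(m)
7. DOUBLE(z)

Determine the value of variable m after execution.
m = 5

Tracing execution:
Step 1: SWAP(z, m) → m = -2
Step 2: SET(m, 7) → m = 7
Step 3: MAX(m, z) → m = 7
Step 4: DEC(m) → m = 6
Step 5: COPY(z, m) → m = 6
Step 6: DEC(m) → m = 5
Step 7: DOUBLE(z) → m = 5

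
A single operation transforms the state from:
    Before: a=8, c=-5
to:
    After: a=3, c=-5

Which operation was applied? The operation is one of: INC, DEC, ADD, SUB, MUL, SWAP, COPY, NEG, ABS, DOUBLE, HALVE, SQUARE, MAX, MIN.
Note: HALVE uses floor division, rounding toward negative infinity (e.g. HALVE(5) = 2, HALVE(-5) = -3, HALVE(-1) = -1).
ADD(a, c)

Analyzing the change:
Before: a=8, c=-5
After: a=3, c=-5
Variable a changed from 8 to 3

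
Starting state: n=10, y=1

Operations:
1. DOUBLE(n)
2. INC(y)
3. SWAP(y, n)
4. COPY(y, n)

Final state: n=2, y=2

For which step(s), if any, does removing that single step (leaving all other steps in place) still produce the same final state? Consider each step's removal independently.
Step(s) 1

Testing removal of each single step:
Without step 1: final = n=2, y=2 (same)
Without step 2: final = n=1, y=1 (different)
Without step 3: final = n=20, y=20 (different)
Without step 4: final = n=2, y=20 (different)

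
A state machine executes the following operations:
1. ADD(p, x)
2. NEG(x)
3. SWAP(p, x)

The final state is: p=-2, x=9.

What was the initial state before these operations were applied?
p=7, x=2

Working backwards:
Final state: p=-2, x=9
Before step 3 (SWAP(p, x)): p=9, x=-2
Before step 2 (NEG(x)): p=9, x=2
Before step 1 (ADD(p, x)): p=7, x=2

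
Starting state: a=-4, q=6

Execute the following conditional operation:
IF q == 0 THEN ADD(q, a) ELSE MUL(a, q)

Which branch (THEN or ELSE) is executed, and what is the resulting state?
Branch: ELSE, Final state: a=-24, q=6

Evaluating condition: q == 0
q = 6
Condition is False, so ELSE branch executes
After MUL(a, q): a=-24, q=6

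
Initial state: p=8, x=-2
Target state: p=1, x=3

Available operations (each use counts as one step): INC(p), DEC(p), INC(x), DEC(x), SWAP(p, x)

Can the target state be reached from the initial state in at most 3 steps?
No

The target state cannot be reached within 3 steps.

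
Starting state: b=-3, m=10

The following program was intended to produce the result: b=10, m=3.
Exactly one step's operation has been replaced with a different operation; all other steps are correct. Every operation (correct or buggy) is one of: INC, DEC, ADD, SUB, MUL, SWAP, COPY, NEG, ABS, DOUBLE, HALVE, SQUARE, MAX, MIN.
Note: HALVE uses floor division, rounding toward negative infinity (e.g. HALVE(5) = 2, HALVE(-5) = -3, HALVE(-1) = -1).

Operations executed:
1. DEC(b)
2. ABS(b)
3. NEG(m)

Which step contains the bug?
Step 1

Trace with buggy code:
Initial: b=-3, m=10
After step 1: b=-4, m=10
After step 2: b=4, m=10
After step 3: b=4, m=-10
Actual final b=4, m=-10 ≠ expected b=10, m=3.
Step 1 is the only position where a single-operation replacement can produce the expected result.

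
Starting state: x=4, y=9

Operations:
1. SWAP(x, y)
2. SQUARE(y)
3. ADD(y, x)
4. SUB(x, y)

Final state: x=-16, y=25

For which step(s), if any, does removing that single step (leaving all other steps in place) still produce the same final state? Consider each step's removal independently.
None - removing any single step changes the final result

Testing removal of each single step:
Without step 1: final = x=-81, y=85 (different)
Without step 2: final = x=-4, y=13 (different)
Without step 3: final = x=-7, y=16 (different)
Without step 4: final = x=9, y=25 (different)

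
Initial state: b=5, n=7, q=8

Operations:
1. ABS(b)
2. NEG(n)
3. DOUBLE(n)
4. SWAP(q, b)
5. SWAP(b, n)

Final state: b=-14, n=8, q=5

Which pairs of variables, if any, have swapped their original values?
None

Comparing initial and final values:
b: 5 → -14
n: 7 → 8
q: 8 → 5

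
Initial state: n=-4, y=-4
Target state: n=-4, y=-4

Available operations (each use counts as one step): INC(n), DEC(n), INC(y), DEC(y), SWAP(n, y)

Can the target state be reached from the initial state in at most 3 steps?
Yes

Path (0 steps): 0 steps (already at target)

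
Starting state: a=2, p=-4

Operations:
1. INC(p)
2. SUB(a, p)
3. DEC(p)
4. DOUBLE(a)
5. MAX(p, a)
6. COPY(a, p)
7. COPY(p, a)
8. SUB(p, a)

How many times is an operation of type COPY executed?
2

Counting COPY operations:
Step 6: COPY(a, p) ← COPY
Step 7: COPY(p, a) ← COPY
Total: 2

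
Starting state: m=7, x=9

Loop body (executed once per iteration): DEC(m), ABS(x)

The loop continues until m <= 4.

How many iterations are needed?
3

Tracing iterations:
Initial: m=7, x=9
After iteration 1: m=6, x=9
After iteration 2: m=5, x=9
After iteration 3: m=4, x=9
m <= 4 now holds, so the loop exits after 3 iterations.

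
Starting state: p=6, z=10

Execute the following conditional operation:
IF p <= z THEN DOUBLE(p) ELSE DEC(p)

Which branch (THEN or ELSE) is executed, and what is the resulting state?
Branch: THEN, Final state: p=12, z=10

Evaluating condition: p <= z
p = 6, z = 10
Condition is True, so THEN branch executes
After DOUBLE(p): p=12, z=10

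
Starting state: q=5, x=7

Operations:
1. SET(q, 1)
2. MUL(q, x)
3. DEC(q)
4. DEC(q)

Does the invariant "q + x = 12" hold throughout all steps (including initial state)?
No, violated after step 1

The invariant is violated after step 1.

State at each step:
Initial: q=5, x=7
After step 1: q=1, x=7
After step 2: q=7, x=7
After step 3: q=6, x=7
After step 4: q=5, x=7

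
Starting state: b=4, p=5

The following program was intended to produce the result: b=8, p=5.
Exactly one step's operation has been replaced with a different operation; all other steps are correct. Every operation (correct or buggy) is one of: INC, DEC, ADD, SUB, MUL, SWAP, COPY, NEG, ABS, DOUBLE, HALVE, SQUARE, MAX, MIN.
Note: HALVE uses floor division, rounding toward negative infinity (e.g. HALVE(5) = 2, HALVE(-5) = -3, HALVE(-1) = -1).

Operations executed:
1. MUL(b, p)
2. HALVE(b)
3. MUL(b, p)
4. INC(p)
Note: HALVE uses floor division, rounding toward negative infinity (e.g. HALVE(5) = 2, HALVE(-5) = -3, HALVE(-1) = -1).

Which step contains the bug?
Step 1

Trace with buggy code:
Initial: b=4, p=5
After step 1: b=20, p=5
After step 2: b=10, p=5
After step 3: b=50, p=5
After step 4: b=50, p=6
Actual final b=50, p=6 ≠ expected b=8, p=5.
Step 1 is the only position where a single-operation replacement can produce the expected result.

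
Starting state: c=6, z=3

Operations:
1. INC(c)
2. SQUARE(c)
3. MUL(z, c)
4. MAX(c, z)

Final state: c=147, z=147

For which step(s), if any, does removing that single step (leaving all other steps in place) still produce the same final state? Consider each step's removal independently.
None - removing any single step changes the final result

Testing removal of each single step:
Without step 1: final = c=108, z=108 (different)
Without step 2: final = c=21, z=21 (different)
Without step 3: final = c=49, z=3 (different)
Without step 4: final = c=49, z=147 (different)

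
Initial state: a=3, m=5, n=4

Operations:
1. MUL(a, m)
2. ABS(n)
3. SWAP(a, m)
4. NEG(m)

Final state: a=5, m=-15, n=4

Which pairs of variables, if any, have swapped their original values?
None

Comparing initial and final values:
a: 3 → 5
n: 4 → 4
m: 5 → -15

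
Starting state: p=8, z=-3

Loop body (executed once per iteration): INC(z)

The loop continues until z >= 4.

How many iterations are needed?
7

Tracing iterations:
Initial: p=8, z=-3
After iteration 1: p=8, z=-2
After iteration 2: p=8, z=-1
After iteration 3: p=8, z=0
After iteration 4: p=8, z=1
After iteration 5: p=8, z=2
After iteration 6: p=8, z=3
After iteration 7: p=8, z=4
z >= 4 now holds, so the loop exits after 7 iterations.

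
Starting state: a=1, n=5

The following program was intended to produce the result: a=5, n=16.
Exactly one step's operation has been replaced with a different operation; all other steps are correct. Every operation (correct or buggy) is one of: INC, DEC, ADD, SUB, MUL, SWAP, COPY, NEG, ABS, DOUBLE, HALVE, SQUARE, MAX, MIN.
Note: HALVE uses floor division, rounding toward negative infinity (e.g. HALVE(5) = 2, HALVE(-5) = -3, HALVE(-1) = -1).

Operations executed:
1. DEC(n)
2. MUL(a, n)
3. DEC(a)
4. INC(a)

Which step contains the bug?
Step 3

Trace with buggy code:
Initial: a=1, n=5
After step 1: a=1, n=4
After step 2: a=4, n=4
After step 3: a=3, n=4
After step 4: a=4, n=4
Actual final a=4, n=4 ≠ expected a=5, n=16.
Step 3 is the only position where a single-operation replacement can produce the expected result.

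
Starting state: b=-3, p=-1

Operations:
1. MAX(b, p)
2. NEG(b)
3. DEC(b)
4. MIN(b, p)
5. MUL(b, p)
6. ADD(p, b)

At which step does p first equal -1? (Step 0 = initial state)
Step 0

Tracing p:
Initial: p = -1 ← first occurrence
After step 1: p = -1
After step 2: p = -1
After step 3: p = -1
After step 4: p = -1
After step 5: p = -1
After step 6: p = 0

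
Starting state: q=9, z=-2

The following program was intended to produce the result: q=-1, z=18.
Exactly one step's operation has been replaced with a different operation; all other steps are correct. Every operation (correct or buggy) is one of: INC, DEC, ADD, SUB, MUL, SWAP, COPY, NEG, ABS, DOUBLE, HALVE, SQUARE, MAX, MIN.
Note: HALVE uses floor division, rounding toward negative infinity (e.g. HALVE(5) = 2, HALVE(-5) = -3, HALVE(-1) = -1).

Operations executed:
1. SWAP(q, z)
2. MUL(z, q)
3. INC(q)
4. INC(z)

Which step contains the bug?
Step 4

Trace with buggy code:
Initial: q=9, z=-2
After step 1: q=-2, z=9
After step 2: q=-2, z=-18
After step 3: q=-1, z=-18
After step 4: q=-1, z=-17
Actual final q=-1, z=-17 ≠ expected q=-1, z=18.
Step 4 is the only position where a single-operation replacement can produce the expected result.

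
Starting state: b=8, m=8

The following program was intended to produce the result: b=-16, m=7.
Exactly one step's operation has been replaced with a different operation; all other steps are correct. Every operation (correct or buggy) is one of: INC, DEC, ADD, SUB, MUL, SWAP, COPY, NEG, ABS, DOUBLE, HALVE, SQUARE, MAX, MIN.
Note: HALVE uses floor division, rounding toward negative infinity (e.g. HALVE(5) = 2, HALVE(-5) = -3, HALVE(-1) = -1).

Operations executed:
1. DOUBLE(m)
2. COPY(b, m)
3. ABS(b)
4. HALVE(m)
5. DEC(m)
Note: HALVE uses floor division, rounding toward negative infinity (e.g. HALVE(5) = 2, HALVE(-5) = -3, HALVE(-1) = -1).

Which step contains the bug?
Step 3

Trace with buggy code:
Initial: b=8, m=8
After step 1: b=8, m=16
After step 2: b=16, m=16
After step 3: b=16, m=16
After step 4: b=16, m=8
After step 5: b=16, m=7
Actual final b=16, m=7 ≠ expected b=-16, m=7.
Step 3 is the only position where a single-operation replacement can produce the expected result.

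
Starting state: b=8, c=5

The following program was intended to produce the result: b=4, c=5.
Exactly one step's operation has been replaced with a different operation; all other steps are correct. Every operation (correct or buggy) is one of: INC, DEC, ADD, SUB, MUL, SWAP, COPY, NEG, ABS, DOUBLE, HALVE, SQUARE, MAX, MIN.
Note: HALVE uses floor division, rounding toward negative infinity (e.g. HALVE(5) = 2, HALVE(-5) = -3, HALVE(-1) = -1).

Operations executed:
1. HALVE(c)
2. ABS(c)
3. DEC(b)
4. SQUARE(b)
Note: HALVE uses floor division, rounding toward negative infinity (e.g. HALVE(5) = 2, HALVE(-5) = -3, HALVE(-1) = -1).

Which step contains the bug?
Step 1

Trace with buggy code:
Initial: b=8, c=5
After step 1: b=8, c=2
After step 2: b=8, c=2
After step 3: b=7, c=2
After step 4: b=49, c=2
Actual final b=49, c=2 ≠ expected b=4, c=5.
Step 1 is the only position where a single-operation replacement can produce the expected result.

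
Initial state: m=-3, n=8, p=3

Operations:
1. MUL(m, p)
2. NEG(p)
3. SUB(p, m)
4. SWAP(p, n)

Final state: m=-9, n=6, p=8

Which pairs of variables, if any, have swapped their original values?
None

Comparing initial and final values:
p: 3 → 8
n: 8 → 6
m: -3 → -9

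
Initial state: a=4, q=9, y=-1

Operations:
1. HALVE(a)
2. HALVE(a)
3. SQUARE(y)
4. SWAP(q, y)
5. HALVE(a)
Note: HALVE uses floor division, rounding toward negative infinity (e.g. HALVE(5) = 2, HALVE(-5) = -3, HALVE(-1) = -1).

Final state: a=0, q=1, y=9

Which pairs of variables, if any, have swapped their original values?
None

Comparing initial and final values:
q: 9 → 1
a: 4 → 0
y: -1 → 9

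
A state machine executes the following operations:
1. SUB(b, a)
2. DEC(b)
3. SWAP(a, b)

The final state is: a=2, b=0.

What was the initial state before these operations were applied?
a=0, b=3

Working backwards:
Final state: a=2, b=0
Before step 3 (SWAP(a, b)): a=0, b=2
Before step 2 (DEC(b)): a=0, b=3
Before step 1 (SUB(b, a)): a=0, b=3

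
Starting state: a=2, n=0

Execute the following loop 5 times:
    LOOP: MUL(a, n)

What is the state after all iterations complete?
a=0, n=0

Iteration trace:
Start: a=2, n=0
After iteration 1: a=0, n=0
After iteration 2: a=0, n=0
After iteration 3: a=0, n=0
After iteration 4: a=0, n=0
After iteration 5: a=0, n=0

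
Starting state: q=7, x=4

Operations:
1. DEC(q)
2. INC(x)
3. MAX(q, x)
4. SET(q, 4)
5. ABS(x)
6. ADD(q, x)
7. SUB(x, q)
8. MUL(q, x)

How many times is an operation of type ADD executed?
1

Counting ADD operations:
Step 6: ADD(q, x) ← ADD
Total: 1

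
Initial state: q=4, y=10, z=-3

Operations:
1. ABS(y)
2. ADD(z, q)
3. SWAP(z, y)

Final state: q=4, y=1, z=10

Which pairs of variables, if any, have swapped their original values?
None

Comparing initial and final values:
y: 10 → 1
q: 4 → 4
z: -3 → 10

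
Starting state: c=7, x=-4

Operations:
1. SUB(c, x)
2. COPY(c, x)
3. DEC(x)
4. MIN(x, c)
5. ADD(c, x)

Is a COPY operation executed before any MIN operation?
Yes

First COPY: step 2
First MIN: step 4
Since 2 < 4, COPY comes first.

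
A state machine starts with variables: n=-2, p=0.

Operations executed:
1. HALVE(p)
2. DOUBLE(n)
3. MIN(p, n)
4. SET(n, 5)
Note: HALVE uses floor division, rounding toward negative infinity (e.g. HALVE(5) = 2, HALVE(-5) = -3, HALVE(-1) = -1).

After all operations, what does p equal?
p = -4

Tracing execution:
Step 1: HALVE(p) → p = 0
Step 2: DOUBLE(n) → p = 0
Step 3: MIN(p, n) → p = -4
Step 4: SET(n, 5) → p = -4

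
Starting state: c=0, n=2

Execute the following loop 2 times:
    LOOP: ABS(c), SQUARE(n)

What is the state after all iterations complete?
c=0, n=16

Iteration trace:
Start: c=0, n=2
After iteration 1: c=0, n=4
After iteration 2: c=0, n=16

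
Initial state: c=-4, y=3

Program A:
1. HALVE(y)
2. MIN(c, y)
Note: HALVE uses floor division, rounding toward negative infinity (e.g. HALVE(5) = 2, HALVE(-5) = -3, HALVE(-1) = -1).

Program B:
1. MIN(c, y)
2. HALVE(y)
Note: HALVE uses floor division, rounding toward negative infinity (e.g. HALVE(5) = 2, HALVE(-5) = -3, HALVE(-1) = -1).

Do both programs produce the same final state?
Yes

Program A final state: c=-4, y=1
Program B final state: c=-4, y=1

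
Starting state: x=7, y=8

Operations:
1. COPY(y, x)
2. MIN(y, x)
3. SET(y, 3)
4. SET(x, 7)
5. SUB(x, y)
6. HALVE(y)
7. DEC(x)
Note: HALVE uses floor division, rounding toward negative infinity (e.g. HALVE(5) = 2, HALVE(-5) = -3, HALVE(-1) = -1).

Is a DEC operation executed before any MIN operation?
No

First DEC: step 7
First MIN: step 2
Since 7 > 2, MIN comes first.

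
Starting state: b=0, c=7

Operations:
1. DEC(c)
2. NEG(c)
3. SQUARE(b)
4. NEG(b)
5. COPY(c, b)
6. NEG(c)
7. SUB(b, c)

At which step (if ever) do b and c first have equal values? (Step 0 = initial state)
Step 5

b and c first become equal after step 5.

Comparing values at each step:
Initial: b=0, c=7
After step 1: b=0, c=6
After step 2: b=0, c=-6
After step 3: b=0, c=-6
After step 4: b=0, c=-6
After step 5: b=0, c=0 ← equal!
After step 6: b=0, c=0 ← equal!
After step 7: b=0, c=0 ← equal!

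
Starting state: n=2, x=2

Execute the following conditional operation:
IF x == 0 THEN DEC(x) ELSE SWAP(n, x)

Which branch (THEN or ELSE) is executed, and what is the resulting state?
Branch: ELSE, Final state: n=2, x=2

Evaluating condition: x == 0
x = 2
Condition is False, so ELSE branch executes
After SWAP(n, x): n=2, x=2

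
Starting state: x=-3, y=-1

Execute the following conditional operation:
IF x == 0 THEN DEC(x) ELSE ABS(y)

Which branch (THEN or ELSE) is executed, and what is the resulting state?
Branch: ELSE, Final state: x=-3, y=1

Evaluating condition: x == 0
x = -3
Condition is False, so ELSE branch executes
After ABS(y): x=-3, y=1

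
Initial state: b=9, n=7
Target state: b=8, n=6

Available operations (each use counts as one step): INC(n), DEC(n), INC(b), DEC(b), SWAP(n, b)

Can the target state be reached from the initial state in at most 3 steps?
Yes

Path (2 steps): DEC(n) → DEC(b)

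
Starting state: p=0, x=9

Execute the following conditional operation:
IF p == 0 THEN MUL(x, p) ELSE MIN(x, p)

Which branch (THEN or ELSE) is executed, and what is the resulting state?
Branch: THEN, Final state: p=0, x=0

Evaluating condition: p == 0
p = 0
Condition is True, so THEN branch executes
After MUL(x, p): p=0, x=0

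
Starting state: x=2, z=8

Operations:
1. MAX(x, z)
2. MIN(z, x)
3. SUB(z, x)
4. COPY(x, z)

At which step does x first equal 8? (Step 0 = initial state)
Step 1

Tracing x:
Initial: x = 2
After step 1: x = 8 ← first occurrence
After step 2: x = 8
After step 3: x = 8
After step 4: x = 0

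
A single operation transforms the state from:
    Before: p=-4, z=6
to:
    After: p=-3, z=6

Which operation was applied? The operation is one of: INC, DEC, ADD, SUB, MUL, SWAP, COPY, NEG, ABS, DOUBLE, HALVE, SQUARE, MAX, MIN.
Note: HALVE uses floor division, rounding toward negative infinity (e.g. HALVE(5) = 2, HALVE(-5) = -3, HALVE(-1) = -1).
INC(p)

Analyzing the change:
Before: p=-4, z=6
After: p=-3, z=6
Variable p changed from -4 to -3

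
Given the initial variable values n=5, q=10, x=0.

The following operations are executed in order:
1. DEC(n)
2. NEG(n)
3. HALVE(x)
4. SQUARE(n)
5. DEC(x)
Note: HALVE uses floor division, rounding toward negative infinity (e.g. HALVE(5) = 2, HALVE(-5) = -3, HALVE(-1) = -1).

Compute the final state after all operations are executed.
{n: 16, q: 10, x: -1}

Step-by-step execution:
Initial: n=5, q=10, x=0
After step 1 (DEC(n)): n=4, q=10, x=0
After step 2 (NEG(n)): n=-4, q=10, x=0
After step 3 (HALVE(x)): n=-4, q=10, x=0
After step 4 (SQUARE(n)): n=16, q=10, x=0
After step 5 (DEC(x)): n=16, q=10, x=-1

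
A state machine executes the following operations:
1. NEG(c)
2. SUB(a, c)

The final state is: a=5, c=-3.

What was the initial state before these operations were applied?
a=2, c=3

Working backwards:
Final state: a=5, c=-3
Before step 2 (SUB(a, c)): a=2, c=-3
Before step 1 (NEG(c)): a=2, c=3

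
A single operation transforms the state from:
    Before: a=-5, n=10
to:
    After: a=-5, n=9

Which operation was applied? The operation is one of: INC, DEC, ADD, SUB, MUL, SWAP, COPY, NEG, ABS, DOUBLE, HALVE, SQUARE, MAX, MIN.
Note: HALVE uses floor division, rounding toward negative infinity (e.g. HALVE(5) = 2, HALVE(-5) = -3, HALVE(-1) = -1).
DEC(n)

Analyzing the change:
Before: a=-5, n=10
After: a=-5, n=9
Variable n changed from 10 to 9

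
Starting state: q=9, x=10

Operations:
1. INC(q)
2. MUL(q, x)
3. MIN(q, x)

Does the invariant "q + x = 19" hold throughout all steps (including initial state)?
No, violated after step 1

The invariant is violated after step 1.

State at each step:
Initial: q=9, x=10
After step 1: q=10, x=10
After step 2: q=100, x=10
After step 3: q=10, x=10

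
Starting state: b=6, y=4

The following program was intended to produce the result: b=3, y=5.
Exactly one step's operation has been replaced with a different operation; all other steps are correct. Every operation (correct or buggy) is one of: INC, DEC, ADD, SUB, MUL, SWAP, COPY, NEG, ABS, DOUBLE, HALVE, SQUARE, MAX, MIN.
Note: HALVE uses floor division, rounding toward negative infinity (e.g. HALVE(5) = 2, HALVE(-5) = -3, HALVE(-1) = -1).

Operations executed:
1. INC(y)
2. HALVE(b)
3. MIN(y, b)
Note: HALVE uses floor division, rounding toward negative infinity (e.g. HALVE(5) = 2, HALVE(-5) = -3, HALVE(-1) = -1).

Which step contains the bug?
Step 3

Trace with buggy code:
Initial: b=6, y=4
After step 1: b=6, y=5
After step 2: b=3, y=5
After step 3: b=3, y=3
Actual final b=3, y=3 ≠ expected b=3, y=5.
Step 3 is the only position where a single-operation replacement can produce the expected result.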